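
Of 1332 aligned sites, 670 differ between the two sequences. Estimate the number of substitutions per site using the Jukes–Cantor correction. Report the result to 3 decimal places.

0.833

p = 670/1332 ≈ 0.503003.
d = −(3/4) ln(1 − 4p/3) = −0.75 ln(1 − 0.670671) = −0.75 ln(0.329329)
  = −0.75 × (-1.110698) = 0.833024 substitutions/site.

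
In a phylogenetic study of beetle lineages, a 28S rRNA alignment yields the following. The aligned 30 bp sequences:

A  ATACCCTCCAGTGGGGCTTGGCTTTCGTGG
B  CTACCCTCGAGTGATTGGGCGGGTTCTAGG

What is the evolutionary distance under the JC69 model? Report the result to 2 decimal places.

0.65

The sequences differ at 13 of 30 sites, so p = 13/30 ≈ 0.433333.
d = −(3/4) ln(1 − 4p/3) = −0.75 ln(1 − 0.577777) = −0.75 ln(0.422223)
  = −0.75 × (-0.862222) = 0.646667 substitutions/site.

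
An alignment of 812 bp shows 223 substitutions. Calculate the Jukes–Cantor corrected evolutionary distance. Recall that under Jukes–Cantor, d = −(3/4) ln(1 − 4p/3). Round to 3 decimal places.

p = 223/812 ≈ 0.274631.
d = −(3/4) ln(1 − 4p/3) = −0.75 ln(1 − 0.366175) = −0.75 ln(0.633825)
  = −0.75 × (-0.455982) = 0.341987 substitutions/site.

0.342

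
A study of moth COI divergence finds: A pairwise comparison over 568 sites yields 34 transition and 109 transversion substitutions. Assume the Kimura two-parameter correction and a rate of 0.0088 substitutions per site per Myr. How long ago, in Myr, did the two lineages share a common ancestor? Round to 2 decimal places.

P = 34/568 ≈ 0.059859 and Q = 109/568 ≈ 0.191901.
Under the Kimura two-parameter model, d = −½ ln(1 − 2P − Q) − ¼ ln(1 − 2Q).
1 − 2P − Q = 0.688381, giving −½ ln(0.688381) = 0.186706.
1 − 2Q = 0.616198, giving −¼ ln(0.616198) = 0.121047.
d = 0.186706 + 0.121047 = 0.307753.
Under a molecular clock d = 2μt, so t = d/(2μ) = 0.307753 / (2 × 0.0088) = 17.49 Myr.

17.49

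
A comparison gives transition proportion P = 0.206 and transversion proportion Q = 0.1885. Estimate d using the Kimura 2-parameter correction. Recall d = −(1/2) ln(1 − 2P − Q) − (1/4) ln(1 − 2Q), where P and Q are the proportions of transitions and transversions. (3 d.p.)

0.577

Under the Kimura two-parameter model, d = −½ ln(1 − 2P − Q) − ¼ ln(1 − 2Q).
1 − 2P − Q = 0.3995, giving −½ ln(0.3995) = 0.458771.
1 − 2Q = 0.623, giving −¼ ln(0.623) = 0.118302.
d = 0.458771 + 0.118302 = 0.577073.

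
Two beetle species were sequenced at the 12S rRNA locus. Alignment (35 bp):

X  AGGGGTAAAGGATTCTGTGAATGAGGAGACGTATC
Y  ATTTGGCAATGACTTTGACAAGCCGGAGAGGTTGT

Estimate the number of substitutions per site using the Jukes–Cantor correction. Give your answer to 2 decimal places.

0.78

The sequences differ at 17 of 35 sites, so p = 17/35 ≈ 0.485714.
d = −(3/4) ln(1 − 4p/3) = −0.75 ln(1 − 0.647619) = −0.75 ln(0.352381)
  = −0.75 × (-1.043042) = 0.782282 substitutions/site.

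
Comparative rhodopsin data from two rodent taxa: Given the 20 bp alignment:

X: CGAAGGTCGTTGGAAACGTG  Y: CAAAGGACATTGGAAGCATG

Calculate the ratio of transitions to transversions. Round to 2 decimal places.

Transitions are A↔G and C↔T; transversions are all other mismatches.
Transitions: 4. Transversions: 1.
R = 4/1 = 4.00.

4.00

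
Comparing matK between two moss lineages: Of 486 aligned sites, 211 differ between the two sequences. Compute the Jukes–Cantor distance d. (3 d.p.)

p = 211/486 ≈ 0.434156.
d = −(3/4) ln(1 − 4p/3) = −0.75 ln(1 − 0.578875) = −0.75 ln(0.421125)
  = −0.75 × (-0.864826) = 0.648620 substitutions/site.

0.649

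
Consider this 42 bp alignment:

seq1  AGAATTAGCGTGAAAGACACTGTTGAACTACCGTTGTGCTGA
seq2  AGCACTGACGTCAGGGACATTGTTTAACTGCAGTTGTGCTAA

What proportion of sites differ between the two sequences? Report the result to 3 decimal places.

The sequences differ at 12 of 42 positions.
p = 12/42 = 0.285714… ≈ 0.286 (to 3 d.p.).

0.286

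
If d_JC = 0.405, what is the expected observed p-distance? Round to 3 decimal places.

0.313

p = (3/4)(1 − e^(−4d/3)) = 0.75 × (1 − e^(-0.54)) = 0.75 × (1 − 0.582748) = 0.312939.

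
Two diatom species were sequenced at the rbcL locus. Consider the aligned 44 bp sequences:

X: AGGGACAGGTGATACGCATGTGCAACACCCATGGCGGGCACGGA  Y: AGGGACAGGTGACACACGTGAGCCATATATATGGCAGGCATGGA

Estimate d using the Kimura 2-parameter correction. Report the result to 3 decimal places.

0.319

Of 44 sites, 8 differences are transitions and 3 are transversions, so P = 8/44 ≈ 0.181818 and Q = 3/44 ≈ 0.068182.
Under the Kimura two-parameter model, d = −½ ln(1 − 2P − Q) − ¼ ln(1 − 2Q).
1 − 2P − Q = 0.568182, giving −½ ln(0.568182) = 0.282657.
1 − 2Q = 0.863636, giving −¼ ln(0.863636) = 0.036651.
d = 0.282657 + 0.036651 = 0.319308.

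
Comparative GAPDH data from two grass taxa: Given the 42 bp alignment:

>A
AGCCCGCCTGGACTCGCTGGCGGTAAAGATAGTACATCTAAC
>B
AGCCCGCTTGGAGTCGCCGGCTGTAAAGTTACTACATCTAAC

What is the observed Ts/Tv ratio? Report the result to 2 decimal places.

Transitions are A↔G and C↔T; transversions are all other mismatches.
Transitions: 2. Transversions: 4.
R = 2/4 = 0.50.

0.50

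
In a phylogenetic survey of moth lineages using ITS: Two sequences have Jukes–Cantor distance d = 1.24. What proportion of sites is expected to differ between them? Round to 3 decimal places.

p = (3/4)(1 − e^(−4d/3)) = 0.75 × (1 − e^(-1.653333)) = 0.75 × (1 − 0.191411) = 0.606442.

0.606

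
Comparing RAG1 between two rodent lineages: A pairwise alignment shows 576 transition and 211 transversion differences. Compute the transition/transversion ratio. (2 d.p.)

R = 576/211 = 2.729857… ≈ 2.73 (to 2 d.p.).

2.73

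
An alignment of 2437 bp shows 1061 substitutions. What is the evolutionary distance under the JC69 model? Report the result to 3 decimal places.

0.652

p = 1061/2437 ≈ 0.435371.
d = −(3/4) ln(1 − 4p/3) = −0.75 ln(1 − 0.580495) = −0.75 ln(0.419505)
  = −0.75 × (-0.868680) = 0.651510 substitutions/site.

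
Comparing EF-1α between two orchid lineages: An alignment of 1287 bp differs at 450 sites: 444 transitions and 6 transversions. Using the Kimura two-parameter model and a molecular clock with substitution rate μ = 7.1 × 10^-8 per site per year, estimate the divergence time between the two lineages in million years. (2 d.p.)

P = 444/1287 ≈ 0.344988 and Q = 6/1287 ≈ 0.004662.
Under the Kimura two-parameter model, d = −½ ln(1 − 2P − Q) − ¼ ln(1 − 2Q).
1 − 2P − Q = 0.305362, giving −½ ln(0.305362) = 0.593129.
1 − 2Q = 0.990676, giving −¼ ln(0.990676) = 0.002342.
d = 0.593129 + 0.002342 = 0.595471.
Under a molecular clock d = 2μt, so t = d/(2μ) = 0.595471 / (2 × 7.1 × 10^-8) = 4.19 million years.

4.19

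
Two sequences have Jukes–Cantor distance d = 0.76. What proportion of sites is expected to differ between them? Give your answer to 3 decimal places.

0.478

p = (3/4)(1 − e^(−4d/3)) = 0.75 × (1 − e^(-1.013333)) = 0.75 × (1 − 0.363007) = 0.477745.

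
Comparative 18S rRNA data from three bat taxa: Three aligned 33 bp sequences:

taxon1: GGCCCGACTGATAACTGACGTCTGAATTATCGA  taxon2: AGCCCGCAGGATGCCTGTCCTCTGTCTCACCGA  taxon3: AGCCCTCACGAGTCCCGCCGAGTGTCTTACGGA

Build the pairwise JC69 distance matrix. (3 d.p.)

d(taxon1,taxon2) = 0.497, d(taxon1,taxon3) = 0.780, d(taxon2,taxon3) = 0.441

taxon1–taxon2: 12/33 sites differ → p ≈ 0.363636, d = −0.75 ln(1 − 0.484848) = 0.497470 ≈ 0.497.
taxon1–taxon3: 16/33 sites differ → p ≈ 0.484848, d = −0.75 ln(1 − 0.646464) = 0.779827 ≈ 0.780.
taxon2–taxon3: 11/33 sites differ → p ≈ 0.333333, d = −0.75 ln(1 − 0.444444) = 0.440839 ≈ 0.441.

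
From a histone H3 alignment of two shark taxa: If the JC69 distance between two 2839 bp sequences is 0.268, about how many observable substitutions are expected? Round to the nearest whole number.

640

Invert JC69: p = (3/4)(1 − e^(−4d/3)) = 0.75 × (1 − e^(-0.357333)) = 0.75 × (1 − 0.699540) = 0.225345.
Expected differing sites = pL ≈ 0.225345 × 2839 = 639.754455 ≈ 640.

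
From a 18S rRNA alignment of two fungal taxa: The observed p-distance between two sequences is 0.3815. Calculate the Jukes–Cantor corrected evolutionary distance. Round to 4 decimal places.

d = −(3/4) ln(1 − 4p/3) = −0.75 ln(1 − 0.508667) = −0.75 ln(0.491333)
  = −0.75 × (-0.710633) = 0.532975 substitutions/site.

0.5330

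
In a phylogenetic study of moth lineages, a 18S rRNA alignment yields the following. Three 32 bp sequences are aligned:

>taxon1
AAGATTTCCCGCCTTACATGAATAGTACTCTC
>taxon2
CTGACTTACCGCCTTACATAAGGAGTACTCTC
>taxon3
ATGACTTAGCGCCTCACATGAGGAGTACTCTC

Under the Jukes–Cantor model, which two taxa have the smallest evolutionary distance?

taxon2 and taxon3

taxon1–taxon2: 7/32 differ, p = 0.219, d = 0.259.
taxon1–taxon3: 7/32 differ, p = 0.219, d = 0.259.
taxon2–taxon3: 4/32 differ, p = 0.125, d = 0.137.
The smallest distance is between taxon2 and taxon3.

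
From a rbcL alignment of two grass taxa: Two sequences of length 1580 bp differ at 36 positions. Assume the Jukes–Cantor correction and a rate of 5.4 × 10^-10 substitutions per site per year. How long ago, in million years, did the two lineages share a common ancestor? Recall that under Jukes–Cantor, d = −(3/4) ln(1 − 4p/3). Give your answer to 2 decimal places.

21.42

p = 36/1580 ≈ 0.022785.
d = −(3/4) ln(1 − 4p/3) = −0.75 ln(1 − 0.03038) = −0.75 ln(0.96962)
  = −0.75 × (-0.030851) = 0.023138 substitutions/site.
Under a molecular clock d = 2μt, so t = d/(2μ) = 0.023138 / (2 × 5.4 × 10^-10) = 21.42 million years.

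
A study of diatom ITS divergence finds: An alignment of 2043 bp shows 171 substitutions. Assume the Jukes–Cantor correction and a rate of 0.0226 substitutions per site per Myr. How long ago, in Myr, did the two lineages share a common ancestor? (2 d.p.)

p = 171/2043 ≈ 0.0837.
d = −(3/4) ln(1 − 4p/3) = −0.75 ln(1 − 0.1116) = −0.75 ln(0.8884)
  = −0.75 × (-0.118333) = 0.088750 substitutions/site.
Under a molecular clock d = 2μt, so t = d/(2μ) = 0.088750 / (2 × 0.0226) = 1.96 Myr.

1.96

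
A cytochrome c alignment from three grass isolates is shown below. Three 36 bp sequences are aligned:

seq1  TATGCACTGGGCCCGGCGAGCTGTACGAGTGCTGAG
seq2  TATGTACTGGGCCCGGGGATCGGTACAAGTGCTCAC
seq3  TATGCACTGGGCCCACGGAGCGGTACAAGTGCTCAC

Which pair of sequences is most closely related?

seq1–seq2: 7/36 differ, p = 0.194, d = 0.225.
seq1–seq3: 7/36 differ, p = 0.194, d = 0.225.
seq2–seq3: 4/36 differ, p = 0.111, d = 0.120.
The smallest distance is between seq2 and seq3.

seq2 and seq3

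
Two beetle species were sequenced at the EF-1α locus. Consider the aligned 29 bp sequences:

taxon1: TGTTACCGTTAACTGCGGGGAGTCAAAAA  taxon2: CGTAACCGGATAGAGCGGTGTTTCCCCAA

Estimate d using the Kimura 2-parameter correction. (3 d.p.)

0.769

Of 29 sites, 1 differences are transitions and 12 are transversions, so P = 1/29 ≈ 0.034483 and Q = 12/29 ≈ 0.413793.
Under the Kimura two-parameter model, d = −½ ln(1 − 2P − Q) − ¼ ln(1 − 2Q).
1 − 2P − Q = 0.517241, giving −½ ln(0.517241) = 0.329623.
1 − 2Q = 0.172414, giving −¼ ln(0.172414) = 0.439464.
d = 0.329623 + 0.439464 = 0.769087.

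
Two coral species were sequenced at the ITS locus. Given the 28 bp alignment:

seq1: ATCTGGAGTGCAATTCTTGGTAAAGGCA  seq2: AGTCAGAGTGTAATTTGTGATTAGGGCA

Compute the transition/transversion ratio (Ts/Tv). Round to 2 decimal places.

2.33

Transitions are A↔G and C↔T; transversions are all other mismatches.
Transitions: 7. Transversions: 3.
R = 7/3 = 2.333333… ≈ 2.33 (to 2 d.p.).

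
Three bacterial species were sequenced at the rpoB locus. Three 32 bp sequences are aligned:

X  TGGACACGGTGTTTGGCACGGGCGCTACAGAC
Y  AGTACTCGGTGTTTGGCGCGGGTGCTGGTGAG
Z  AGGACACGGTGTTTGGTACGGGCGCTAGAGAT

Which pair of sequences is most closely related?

X–Y: 9/32 differ, p = 0.281, d = 0.353.
X–Z: 4/32 differ, p = 0.125, d = 0.137.
Y–Z: 8/32 differ, p = 0.250, d = 0.304.
The smallest distance is between X and Z.

X and Z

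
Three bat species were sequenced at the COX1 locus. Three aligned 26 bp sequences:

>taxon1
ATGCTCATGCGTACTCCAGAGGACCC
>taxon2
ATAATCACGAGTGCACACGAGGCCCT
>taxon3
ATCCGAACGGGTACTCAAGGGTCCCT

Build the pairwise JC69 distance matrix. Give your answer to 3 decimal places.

taxon1–taxon2: 10/26 sites differ → p ≈ 0.384615, d = −0.75 ln(1 − 0.51282) = 0.539341 ≈ 0.539.
taxon1–taxon3: 10/26 sites differ → p ≈ 0.384615, d = −0.75 ln(1 − 0.51282) = 0.539341 ≈ 0.539.
taxon2–taxon3: 10/26 sites differ → p ≈ 0.384615, d = −0.75 ln(1 − 0.51282) = 0.539341 ≈ 0.539.

d(taxon1,taxon2) = 0.539, d(taxon1,taxon3) = 0.539, d(taxon2,taxon3) = 0.539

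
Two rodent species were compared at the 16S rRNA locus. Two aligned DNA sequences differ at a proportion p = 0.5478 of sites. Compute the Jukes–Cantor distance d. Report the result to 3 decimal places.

0.983

d = −(3/4) ln(1 − 4p/3) = −0.75 ln(1 − 0.7304) = −0.75 ln(0.2696)
  = −0.75 × (-1.310816) = 0.983112 substitutions/site.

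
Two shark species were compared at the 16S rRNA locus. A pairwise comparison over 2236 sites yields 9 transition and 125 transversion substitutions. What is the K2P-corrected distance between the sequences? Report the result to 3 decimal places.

0.063

P = 9/2236 ≈ 0.004025 and Q = 125/2236 ≈ 0.055903.
Under the Kimura two-parameter model, d = −½ ln(1 − 2P − Q) − ¼ ln(1 − 2Q).
1 − 2P − Q = 0.936047, giving −½ ln(0.936047) = 0.033045.
1 − 2Q = 0.888194, giving −¼ ln(0.888194) = 0.029641.
d = 0.033045 + 0.029641 = 0.062686.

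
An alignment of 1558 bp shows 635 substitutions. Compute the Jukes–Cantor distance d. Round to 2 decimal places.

p = 635/1558 ≈ 0.407574.
d = −(3/4) ln(1 − 4p/3) = −0.75 ln(1 − 0.543432) = −0.75 ln(0.456568)
  = −0.75 × (-0.784018) = 0.588014 substitutions/site.

0.59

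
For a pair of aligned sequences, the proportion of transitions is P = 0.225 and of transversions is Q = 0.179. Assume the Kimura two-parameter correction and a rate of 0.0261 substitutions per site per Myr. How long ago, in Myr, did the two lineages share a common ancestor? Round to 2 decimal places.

11.62

Under the Kimura two-parameter model, d = −½ ln(1 − 2P − Q) − ¼ ln(1 − 2Q).
1 − 2P − Q = 0.371, giving −½ ln(0.371) = 0.495777.
1 − 2Q = 0.642, giving −¼ ln(0.642) = 0.110792.
d = 0.495777 + 0.110792 = 0.606569.
Under a molecular clock d = 2μt, so t = d/(2μ) = 0.606569 / (2 × 0.0261) = 11.62 Myr.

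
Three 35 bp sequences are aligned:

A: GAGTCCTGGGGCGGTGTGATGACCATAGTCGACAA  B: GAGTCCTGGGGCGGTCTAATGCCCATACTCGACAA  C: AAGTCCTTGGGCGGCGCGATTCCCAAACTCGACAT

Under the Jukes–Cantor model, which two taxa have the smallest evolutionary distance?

A–B: 4/35 differ, p = 0.114, d = 0.124.
A–C: 9/35 differ, p = 0.257, d = 0.315.
B–C: 9/35 differ, p = 0.257, d = 0.315.
The smallest distance is between A and B.

A and B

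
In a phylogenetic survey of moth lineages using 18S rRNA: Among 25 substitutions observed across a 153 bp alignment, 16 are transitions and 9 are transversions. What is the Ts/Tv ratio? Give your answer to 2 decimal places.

1.78

R = 16/9 = 1.777777… ≈ 1.78 (to 2 d.p.).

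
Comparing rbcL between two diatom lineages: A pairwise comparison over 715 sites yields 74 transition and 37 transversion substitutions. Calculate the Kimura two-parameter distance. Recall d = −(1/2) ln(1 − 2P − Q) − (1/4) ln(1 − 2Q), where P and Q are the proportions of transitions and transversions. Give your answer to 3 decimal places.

0.177

P = 74/715 ≈ 0.103497 and Q = 37/715 ≈ 0.051748.
Under the Kimura two-parameter model, d = −½ ln(1 − 2P − Q) − ¼ ln(1 − 2Q).
1 − 2P − Q = 0.741258, giving −½ ln(0.741258) = 0.149703.
1 − 2Q = 0.896504, giving −¼ ln(0.896504) = 0.027313.
d = 0.149703 + 0.027313 = 0.177016.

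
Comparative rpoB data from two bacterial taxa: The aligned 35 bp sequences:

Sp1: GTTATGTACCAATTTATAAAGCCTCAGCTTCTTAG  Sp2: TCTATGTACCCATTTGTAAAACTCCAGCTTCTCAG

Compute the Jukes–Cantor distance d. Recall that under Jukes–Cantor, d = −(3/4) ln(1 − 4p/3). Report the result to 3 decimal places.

0.273

The sequences differ at 8 of 35 sites (1, 2, 11, 16, 21, 23, 24, 33), so p = 8/35 ≈ 0.228571.
d = −(3/4) ln(1 − 4p/3) = −0.75 ln(1 − 0.304761) = −0.75 ln(0.695239)
  = −0.75 × (-0.363500) = 0.272625 substitutions/site.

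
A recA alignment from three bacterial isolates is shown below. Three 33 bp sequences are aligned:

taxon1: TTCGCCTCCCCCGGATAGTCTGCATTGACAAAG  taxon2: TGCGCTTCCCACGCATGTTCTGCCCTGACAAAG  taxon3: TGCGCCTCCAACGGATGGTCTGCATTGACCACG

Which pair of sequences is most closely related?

taxon1–taxon2: 8/33 differ, p = 0.242, d = 0.293.
taxon1–taxon3: 6/33 differ, p = 0.182, d = 0.208.
taxon2–taxon3: 8/33 differ, p = 0.242, d = 0.293.
The smallest distance is between taxon1 and taxon3.

taxon1 and taxon3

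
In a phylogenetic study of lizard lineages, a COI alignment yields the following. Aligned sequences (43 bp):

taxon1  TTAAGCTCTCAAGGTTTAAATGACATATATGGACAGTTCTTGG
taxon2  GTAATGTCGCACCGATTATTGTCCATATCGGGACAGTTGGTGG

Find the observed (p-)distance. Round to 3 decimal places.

The sequences differ at 16 of 43 positions.
p = 16/43 = 0.372093… ≈ 0.372 (to 3 d.p.).

0.372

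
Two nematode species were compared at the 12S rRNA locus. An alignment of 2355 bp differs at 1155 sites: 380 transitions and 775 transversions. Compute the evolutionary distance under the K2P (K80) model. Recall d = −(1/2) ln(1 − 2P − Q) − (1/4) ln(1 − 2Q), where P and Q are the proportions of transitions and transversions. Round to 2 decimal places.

P = 380/2355 ≈ 0.161359 and Q = 775/2355 ≈ 0.329087.
Under the Kimura two-parameter model, d = −½ ln(1 − 2P − Q) − ¼ ln(1 − 2Q).
1 − 2P − Q = 0.348195, giving −½ ln(0.348195) = 0.527496.
1 − 2Q = 0.341826, giving −¼ ln(0.341826) = 0.268363.
d = 0.527496 + 0.268363 = 0.795859.

0.80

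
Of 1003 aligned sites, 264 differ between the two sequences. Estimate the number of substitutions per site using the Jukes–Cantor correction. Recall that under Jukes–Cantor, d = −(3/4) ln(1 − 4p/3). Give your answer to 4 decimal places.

0.3242

p = 264/1003 ≈ 0.26321.
d = −(3/4) ln(1 − 4p/3) = −0.75 ln(1 − 0.350947) = −0.75 ln(0.649053)
  = −0.75 × (-0.432241) = 0.324181 substitutions/site.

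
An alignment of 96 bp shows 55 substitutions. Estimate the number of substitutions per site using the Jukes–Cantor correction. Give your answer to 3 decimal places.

p = 55/96 ≈ 0.572917.
d = −(3/4) ln(1 − 4p/3) = −0.75 ln(1 − 0.763889) = −0.75 ln(0.236111)
  = −0.75 × (-1.443453) = 1.082590 substitutions/site.

1.083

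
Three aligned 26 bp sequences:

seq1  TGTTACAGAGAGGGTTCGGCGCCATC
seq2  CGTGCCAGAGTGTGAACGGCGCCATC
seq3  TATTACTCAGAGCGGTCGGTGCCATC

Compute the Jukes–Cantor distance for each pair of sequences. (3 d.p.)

seq1–seq2: 7/26 sites differ → p ≈ 0.269231, d = −0.75 ln(1 − 0.358975) = 0.333515 ≈ 0.334.
seq1–seq3: 6/26 sites differ → p ≈ 0.230769, d = −0.75 ln(1 − 0.307692) = 0.275793 ≈ 0.276.
seq2–seq3: 11/26 sites differ → p ≈ 0.423077, d = −0.75 ln(1 − 0.564103) = 0.622762 ≈ 0.623.

d(seq1,seq2) = 0.334, d(seq1,seq3) = 0.276, d(seq2,seq3) = 0.623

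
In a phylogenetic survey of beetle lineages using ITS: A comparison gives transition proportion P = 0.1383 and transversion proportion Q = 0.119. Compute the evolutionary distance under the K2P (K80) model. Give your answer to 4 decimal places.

0.3197

Under the Kimura two-parameter model, d = −½ ln(1 − 2P − Q) − ¼ ln(1 − 2Q).
1 − 2P − Q = 0.6044, giving −½ ln(0.6044) = 0.251760.
1 − 2Q = 0.762, giving −¼ ln(0.762) = 0.067952.
d = 0.251760 + 0.067952 = 0.319712.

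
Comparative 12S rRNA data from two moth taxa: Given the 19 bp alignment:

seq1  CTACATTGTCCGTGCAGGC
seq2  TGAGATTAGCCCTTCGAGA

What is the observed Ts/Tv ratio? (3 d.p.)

0.667

Transitions are A↔G and C↔T; transversions are all other mismatches.
Transitions: 4. Transversions: 6.
R = 4/6 = 0.666666… ≈ 0.667 (to 3 d.p.).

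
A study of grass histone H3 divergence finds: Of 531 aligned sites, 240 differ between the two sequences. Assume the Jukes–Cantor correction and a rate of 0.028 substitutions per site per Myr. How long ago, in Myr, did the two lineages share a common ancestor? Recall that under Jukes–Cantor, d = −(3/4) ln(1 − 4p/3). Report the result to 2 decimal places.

p = 240/531 ≈ 0.451977.
d = −(3/4) ln(1 − 4p/3) = −0.75 ln(1 − 0.602636) = −0.75 ln(0.397364)
  = −0.75 × (-0.922903) = 0.692177 substitutions/site.
Under a molecular clock d = 2μt, so t = d/(2μ) = 0.692177 / (2 × 0.028) = 12.36 Myr.

12.36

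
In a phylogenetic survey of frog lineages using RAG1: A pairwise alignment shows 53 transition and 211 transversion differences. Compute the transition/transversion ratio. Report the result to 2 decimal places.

0.25

R = 53/211 = 0.251184… ≈ 0.25 (to 2 d.p.).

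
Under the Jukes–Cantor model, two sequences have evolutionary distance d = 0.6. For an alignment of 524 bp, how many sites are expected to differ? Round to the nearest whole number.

Invert JC69: p = (3/4)(1 − e^(−4d/3)) = 0.75 × (1 − e^(-0.8)) = 0.75 × (1 − 0.449329) = 0.413003.
Expected differing sites = pL ≈ 0.413003 × 524 = 216.413572 ≈ 216.

216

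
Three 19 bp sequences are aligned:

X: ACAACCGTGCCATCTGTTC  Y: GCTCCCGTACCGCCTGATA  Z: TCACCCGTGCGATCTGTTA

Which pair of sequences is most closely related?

X–Y: 8/19 differ, p = 0.421, d = 0.618.
X–Z: 4/19 differ, p = 0.211, d = 0.247.
Y–Z: 7/19 differ, p = 0.368, d = 0.507.
The smallest distance is between X and Z.

X and Z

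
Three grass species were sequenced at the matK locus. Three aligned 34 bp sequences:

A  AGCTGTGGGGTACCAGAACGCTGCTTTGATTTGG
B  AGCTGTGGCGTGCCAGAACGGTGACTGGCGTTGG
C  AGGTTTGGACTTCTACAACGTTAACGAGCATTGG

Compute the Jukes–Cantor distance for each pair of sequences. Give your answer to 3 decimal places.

A–B: 8/34 sites differ → p ≈ 0.235294, d = −0.75 ln(1 − 0.313725) = 0.282358 ≈ 0.282.
A–C: 15/34 sites differ → p ≈ 0.441176, d = −0.75 ln(1 − 0.588235) = 0.665477 ≈ 0.665.
B–C: 12/34 sites differ → p ≈ 0.352941, d = −0.75 ln(1 − 0.470588) = 0.476991 ≈ 0.477.

d(A,B) = 0.282, d(A,C) = 0.665, d(B,C) = 0.477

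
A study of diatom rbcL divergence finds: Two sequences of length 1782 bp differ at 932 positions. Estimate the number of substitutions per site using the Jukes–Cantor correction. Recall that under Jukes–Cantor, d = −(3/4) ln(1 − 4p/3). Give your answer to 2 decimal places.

p = 932/1782 ≈ 0.523008.
d = −(3/4) ln(1 − 4p/3) = −0.75 ln(1 − 0.697344) = −0.75 ln(0.302656)
  = −0.75 × (-1.195158) = 0.896369 substitutions/site.

0.90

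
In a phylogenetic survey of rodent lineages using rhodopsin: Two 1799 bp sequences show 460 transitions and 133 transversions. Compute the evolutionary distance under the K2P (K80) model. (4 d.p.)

0.4801

P = 460/1799 ≈ 0.255698 and Q = 133/1799 ≈ 0.07393.
Under the Kimura two-parameter model, d = −½ ln(1 − 2P − Q) − ¼ ln(1 − 2Q).
1 − 2P − Q = 0.414674, giving −½ ln(0.414674) = 0.440131.
1 − 2Q = 0.85214, giving −¼ ln(0.85214) = 0.040001.
d = 0.440131 + 0.040001 = 0.480132.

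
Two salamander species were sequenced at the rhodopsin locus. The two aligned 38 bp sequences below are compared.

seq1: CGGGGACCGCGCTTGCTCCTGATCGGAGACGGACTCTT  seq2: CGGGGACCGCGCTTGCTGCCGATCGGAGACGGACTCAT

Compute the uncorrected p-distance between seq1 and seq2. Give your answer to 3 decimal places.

0.079

The sequences differ at 3 of 38 positions (sites 18, 20, 37).
p = 3/38 = 0.078947… ≈ 0.079 (to 3 d.p.).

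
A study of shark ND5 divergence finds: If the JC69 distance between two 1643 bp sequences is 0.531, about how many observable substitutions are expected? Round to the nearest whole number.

Invert JC69: p = (3/4)(1 − e^(−4d/3)) = 0.75 × (1 − e^(-0.708)) = 0.75 × (1 − 0.492628) = 0.380529.
Expected differing sites = pL ≈ 0.380529 × 1643 = 625.209147 ≈ 625.

625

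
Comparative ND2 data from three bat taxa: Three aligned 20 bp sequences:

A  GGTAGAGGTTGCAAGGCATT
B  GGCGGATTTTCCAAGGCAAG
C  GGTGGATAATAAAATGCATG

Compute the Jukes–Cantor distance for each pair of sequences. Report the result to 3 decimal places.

d(A,B) = 0.471, d(A,C) = 0.572, d(B,C) = 0.471

A–B: 7/20 sites differ → p = 0.35, d = −0.75 ln(1 − 0.466667) = 0.471457 ≈ 0.471.
A–C: 8/20 sites differ → p = 0.4, d = −0.75 ln(1 − 0.533333) = 0.571605 ≈ 0.572.
B–C: 7/20 sites differ → p = 0.35, d = −0.75 ln(1 − 0.466667) = 0.471457 ≈ 0.471.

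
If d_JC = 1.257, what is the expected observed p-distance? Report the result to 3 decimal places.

p = (3/4)(1 − e^(−4d/3)) = 0.75 × (1 − e^(-1.676)) = 0.75 × (1 − 0.187121) = 0.609659.

0.610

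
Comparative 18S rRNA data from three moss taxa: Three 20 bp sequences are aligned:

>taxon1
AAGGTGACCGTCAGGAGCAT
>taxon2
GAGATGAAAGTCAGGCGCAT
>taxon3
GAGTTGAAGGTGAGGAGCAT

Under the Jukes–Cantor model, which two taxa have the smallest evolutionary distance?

taxon2 and taxon3

taxon1–taxon2: 5/20 differ, p = 0.250, d = 0.304.
taxon1–taxon3: 5/20 differ, p = 0.250, d = 0.304.
taxon2–taxon3: 4/20 differ, p = 0.200, d = 0.233.
The smallest distance is between taxon2 and taxon3.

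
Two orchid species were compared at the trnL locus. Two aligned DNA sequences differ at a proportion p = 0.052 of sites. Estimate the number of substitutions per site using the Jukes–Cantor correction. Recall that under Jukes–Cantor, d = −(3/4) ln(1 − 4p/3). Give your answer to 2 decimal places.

0.05

d = −(3/4) ln(1 − 4p/3) = −0.75 ln(1 − 0.069333) = −0.75 ln(0.930667)
  = −0.75 × (-0.071854) = 0.053891 substitutions/site.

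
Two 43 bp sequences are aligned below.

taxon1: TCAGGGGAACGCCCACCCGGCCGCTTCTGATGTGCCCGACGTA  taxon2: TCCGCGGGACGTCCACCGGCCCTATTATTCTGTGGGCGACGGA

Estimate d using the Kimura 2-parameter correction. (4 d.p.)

0.4369

Of 43 sites, 2 differences are transitions and 12 are transversions, so P = 2/43 ≈ 0.046512 and Q = 12/43 ≈ 0.27907.
Under the Kimura two-parameter model, d = −½ ln(1 − 2P − Q) − ¼ ln(1 − 2Q).
1 − 2P − Q = 0.627906, giving −½ ln(0.627906) = 0.232682.
1 − 2Q = 0.44186, giving −¼ ln(0.44186) = 0.204191.
d = 0.232682 + 0.204191 = 0.436873.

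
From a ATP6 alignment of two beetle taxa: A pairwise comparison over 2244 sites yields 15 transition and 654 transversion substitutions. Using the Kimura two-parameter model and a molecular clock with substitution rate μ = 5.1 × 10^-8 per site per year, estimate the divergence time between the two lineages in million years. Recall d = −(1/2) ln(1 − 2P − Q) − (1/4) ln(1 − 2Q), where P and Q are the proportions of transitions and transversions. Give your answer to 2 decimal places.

P = 15/2244 ≈ 0.006684 and Q = 654/2244 ≈ 0.291444.
Under the Kimura two-parameter model, d = −½ ln(1 − 2P − Q) − ¼ ln(1 − 2Q).
1 − 2P − Q = 0.695188, giving −½ ln(0.695188) = 0.181786.
1 − 2Q = 0.417112, giving −¼ ln(0.417112) = 0.218600.
d = 0.181786 + 0.218600 = 0.400386.
Under a molecular clock d = 2μt, so t = d/(2μ) = 0.400386 / (2 × 5.1 × 10^-8) = 3.93 million years.

3.93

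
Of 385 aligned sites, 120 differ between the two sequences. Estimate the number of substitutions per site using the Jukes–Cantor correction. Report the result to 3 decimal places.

p = 120/385 ≈ 0.311688.
d = −(3/4) ln(1 − 4p/3) = −0.75 ln(1 − 0.415584) = −0.75 ln(0.584416)
  = −0.75 × (-0.537142) = 0.402857 substitutions/site.

0.403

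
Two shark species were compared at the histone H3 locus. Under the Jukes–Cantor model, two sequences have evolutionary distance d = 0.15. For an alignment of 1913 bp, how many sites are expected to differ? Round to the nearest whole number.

260

Invert JC69: p = (3/4)(1 − e^(−4d/3)) = 0.75 × (1 − e^(-0.2)) = 0.75 × (1 − 0.818731) = 0.135952.
Expected differing sites = pL ≈ 0.135952 × 1913 = 260.076176 ≈ 260.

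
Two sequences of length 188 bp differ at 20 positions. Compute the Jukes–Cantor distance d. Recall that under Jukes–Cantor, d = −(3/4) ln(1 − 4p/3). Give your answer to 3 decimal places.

0.115

p = 20/188 ≈ 0.106383.
d = −(3/4) ln(1 − 4p/3) = −0.75 ln(1 − 0.141844) = −0.75 ln(0.858156)
  = −0.75 × (-0.152969) = 0.114727 substitutions/site.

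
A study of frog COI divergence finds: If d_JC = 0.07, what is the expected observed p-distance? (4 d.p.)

p = (3/4)(1 − e^(−4d/3)) = 0.75 × (1 − e^(-0.093333)) = 0.75 × (1 − 0.910890) = 0.066833.

0.0668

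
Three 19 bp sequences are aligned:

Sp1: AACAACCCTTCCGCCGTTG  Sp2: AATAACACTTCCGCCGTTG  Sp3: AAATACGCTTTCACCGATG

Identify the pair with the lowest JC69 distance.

Sp1 and Sp2

Sp1–Sp2: 2/19 differ, p = 0.105, d = 0.113.
Sp1–Sp3: 6/19 differ, p = 0.316, d = 0.410.
Sp2–Sp3: 6/19 differ, p = 0.316, d = 0.410.
The smallest distance is between Sp1 and Sp2.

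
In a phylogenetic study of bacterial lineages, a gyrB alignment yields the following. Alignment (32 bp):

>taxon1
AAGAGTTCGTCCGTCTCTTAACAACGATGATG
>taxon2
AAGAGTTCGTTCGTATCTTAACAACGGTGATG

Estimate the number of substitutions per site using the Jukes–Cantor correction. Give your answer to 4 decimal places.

The sequences differ at 3 of 32 sites (11, 15, 27), so p = 3/32 = 0.09375.
d = −(3/4) ln(1 − 4p/3) = −0.75 ln(1 − 0.125) = −0.75 ln(0.875)
  = −0.75 × (-0.133531) = 0.100148 substitutions/site.

0.1001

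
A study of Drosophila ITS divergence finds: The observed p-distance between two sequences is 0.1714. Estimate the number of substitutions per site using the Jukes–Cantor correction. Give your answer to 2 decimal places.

d = −(3/4) ln(1 − 4p/3) = −0.75 ln(1 − 0.228533) = −0.75 ln(0.771467)
  = −0.75 × (-0.259461) = 0.194596 substitutions/site.

0.19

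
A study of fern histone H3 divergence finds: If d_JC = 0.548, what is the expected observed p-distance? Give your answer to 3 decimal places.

p = (3/4)(1 − e^(−4d/3)) = 0.75 × (1 − e^(-0.730667)) = 0.75 × (1 − 0.481588) = 0.388809.

0.389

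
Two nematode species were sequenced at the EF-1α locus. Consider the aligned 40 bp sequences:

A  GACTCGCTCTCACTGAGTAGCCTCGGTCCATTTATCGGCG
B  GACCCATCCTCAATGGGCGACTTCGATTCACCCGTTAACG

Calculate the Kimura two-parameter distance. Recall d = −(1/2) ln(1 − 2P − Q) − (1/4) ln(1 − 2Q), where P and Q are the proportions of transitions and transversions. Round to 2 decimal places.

Of 40 sites, 18 differences are transitions and 1 are transversions, so P = 18/40 = 0.45 and Q = 1/40 = 0.025.
Under the Kimura two-parameter model, d = −½ ln(1 − 2P − Q) − ¼ ln(1 − 2Q).
1 − 2P − Q = 0.075, giving −½ ln(0.075) = 1.295134.
1 − 2Q = 0.95, giving −¼ ln(0.95) = 0.012823.
d = 1.295134 + 0.012823 = 1.307957.

1.31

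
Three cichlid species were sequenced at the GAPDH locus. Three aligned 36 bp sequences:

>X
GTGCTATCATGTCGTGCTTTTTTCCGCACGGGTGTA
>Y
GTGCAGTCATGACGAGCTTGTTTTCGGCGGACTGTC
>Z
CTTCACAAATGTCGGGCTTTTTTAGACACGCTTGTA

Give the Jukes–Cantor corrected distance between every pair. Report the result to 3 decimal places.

d(X,Y) = 0.441, d(X,Z) = 0.441, d(Y,Z) = 0.745

X–Y: 12/36 sites differ → p ≈ 0.333333, d = −0.75 ln(1 − 0.444444) = 0.440839 ≈ 0.441.
X–Z: 12/36 sites differ → p ≈ 0.333333, d = −0.75 ln(1 − 0.444444) = 0.440839 ≈ 0.441.
Y–Z: 17/36 sites differ → p ≈ 0.472222, d = −0.75 ln(1 − 0.629629) = 0.744938 ≈ 0.745.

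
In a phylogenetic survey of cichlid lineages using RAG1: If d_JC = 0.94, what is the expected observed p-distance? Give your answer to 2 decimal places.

p = (3/4)(1 − e^(−4d/3)) = 0.75 × (1 − e^(-1.253333)) = 0.75 × (1 − 0.285551) = 0.535837.

0.54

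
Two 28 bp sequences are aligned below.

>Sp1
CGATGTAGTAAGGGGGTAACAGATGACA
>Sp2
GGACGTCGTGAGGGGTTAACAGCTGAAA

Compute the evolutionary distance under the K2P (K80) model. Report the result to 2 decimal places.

Of 28 sites, 2 differences are transitions and 5 are transversions, so P = 2/28 ≈ 0.071429 and Q = 5/28 ≈ 0.178571.
Under the Kimura two-parameter model, d = −½ ln(1 − 2P − Q) − ¼ ln(1 − 2Q).
1 − 2P − Q = 0.678571, giving −½ ln(0.678571) = 0.193883.
1 − 2Q = 0.642858, giving −¼ ln(0.642858) = 0.110458.
d = 0.193883 + 0.110458 = 0.304341.

0.30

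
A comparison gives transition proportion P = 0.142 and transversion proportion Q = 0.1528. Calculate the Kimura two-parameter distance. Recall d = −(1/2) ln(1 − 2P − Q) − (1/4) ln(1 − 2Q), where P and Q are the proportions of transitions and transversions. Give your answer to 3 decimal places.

0.378

Under the Kimura two-parameter model, d = −½ ln(1 − 2P − Q) − ¼ ln(1 − 2Q).
1 − 2P − Q = 0.5632, giving −½ ln(0.5632) = 0.287060.
1 − 2Q = 0.6944, giving −¼ ln(0.6944) = 0.091177.
d = 0.287060 + 0.091177 = 0.378237.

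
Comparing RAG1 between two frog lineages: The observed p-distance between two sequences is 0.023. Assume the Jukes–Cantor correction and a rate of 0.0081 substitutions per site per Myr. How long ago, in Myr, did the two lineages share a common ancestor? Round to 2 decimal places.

1.44

d = −(3/4) ln(1 − 4p/3) = −0.75 ln(1 − 0.030667) = −0.75 ln(0.969333)
  = −0.75 × (-0.031147) = 0.023360 substitutions/site.
Under a molecular clock d = 2μt, so t = d/(2μ) = 0.023360 / (2 × 0.0081) = 1.44 Myr.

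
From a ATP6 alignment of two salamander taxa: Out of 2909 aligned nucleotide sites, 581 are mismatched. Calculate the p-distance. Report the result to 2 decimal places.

0.20

p = 581/2909 = 0.199724… ≈ 0.20 (to 2 d.p.).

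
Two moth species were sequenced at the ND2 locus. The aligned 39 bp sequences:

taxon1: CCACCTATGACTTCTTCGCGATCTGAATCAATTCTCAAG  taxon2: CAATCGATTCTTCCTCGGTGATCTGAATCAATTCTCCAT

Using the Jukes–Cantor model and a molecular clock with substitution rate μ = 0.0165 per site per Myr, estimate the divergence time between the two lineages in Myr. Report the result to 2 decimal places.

The sequences differ at 12 of 39 sites, so p = 12/39 ≈ 0.307692.
d = −(3/4) ln(1 − 4p/3) = −0.75 ln(1 − 0.410256) = −0.75 ln(0.589744)
  = −0.75 × (-0.528067) = 0.396050 substitutions/site.
Under a molecular clock d = 2μt, so t = d/(2μ) = 0.396050 / (2 × 0.0165) = 12.00 Myr.

12.00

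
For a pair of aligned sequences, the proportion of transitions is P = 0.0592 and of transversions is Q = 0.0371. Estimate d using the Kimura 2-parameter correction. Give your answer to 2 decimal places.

Under the Kimura two-parameter model, d = −½ ln(1 − 2P − Q) − ¼ ln(1 − 2Q).
1 − 2P − Q = 0.8445, giving −½ ln(0.8445) = 0.084505.
1 − 2Q = 0.9258, giving −¼ ln(0.9258) = 0.019274.
d = 0.084505 + 0.019274 = 0.103779.

0.10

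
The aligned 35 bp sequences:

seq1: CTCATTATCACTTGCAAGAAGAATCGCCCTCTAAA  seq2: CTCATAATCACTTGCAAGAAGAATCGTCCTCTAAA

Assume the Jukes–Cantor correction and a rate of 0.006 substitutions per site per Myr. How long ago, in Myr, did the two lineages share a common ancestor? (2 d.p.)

4.95

The sequences differ at 2 of 35 sites (6, 27), so p = 2/35 ≈ 0.057143.
d = −(3/4) ln(1 − 4p/3) = −0.75 ln(1 − 0.076191) = −0.75 ln(0.923809)
  = −0.75 × (-0.079250) = 0.059438 substitutions/site.
Under a molecular clock d = 2μt, so t = d/(2μ) = 0.059438 / (2 × 0.006) = 4.95 Myr.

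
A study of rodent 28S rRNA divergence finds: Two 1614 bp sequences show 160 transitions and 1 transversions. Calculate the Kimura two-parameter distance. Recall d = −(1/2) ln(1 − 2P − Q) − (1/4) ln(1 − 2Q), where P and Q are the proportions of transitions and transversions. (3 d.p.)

0.111

P = 160/1614 ≈ 0.099133 and Q = 1/1614 ≈ 0.00062.
Under the Kimura two-parameter model, d = −½ ln(1 − 2P − Q) − ¼ ln(1 − 2Q).
1 − 2P − Q = 0.801114, giving −½ ln(0.801114) = 0.110876.
1 − 2Q = 0.99876, giving −¼ ln(0.99876) = 0.000310.
d = 0.110876 + 0.000310 = 0.111186.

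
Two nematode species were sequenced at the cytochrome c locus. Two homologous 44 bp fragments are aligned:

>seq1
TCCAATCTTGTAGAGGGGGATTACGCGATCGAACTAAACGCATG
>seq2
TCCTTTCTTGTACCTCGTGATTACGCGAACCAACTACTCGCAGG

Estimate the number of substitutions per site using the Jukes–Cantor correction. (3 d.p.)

The sequences differ at 12 of 44 sites, so p = 12/44 ≈ 0.272727.
d = −(3/4) ln(1 − 4p/3) = −0.75 ln(1 − 0.363636) = −0.75 ln(0.636364)
  = −0.75 × (-0.451985) = 0.338989 substitutions/site.

0.339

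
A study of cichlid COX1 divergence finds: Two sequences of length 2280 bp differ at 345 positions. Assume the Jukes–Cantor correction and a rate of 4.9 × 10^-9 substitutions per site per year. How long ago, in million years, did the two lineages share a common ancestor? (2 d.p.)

17.25

p = 345/2280 ≈ 0.151316.
d = −(3/4) ln(1 − 4p/3) = −0.75 ln(1 − 0.201755) = −0.75 ln(0.798245)
  = −0.75 × (-0.225340) = 0.169005 substitutions/site.
Under a molecular clock d = 2μt, so t = d/(2μ) = 0.169005 / (2 × 4.9 × 10^-9) = 17.25 million years.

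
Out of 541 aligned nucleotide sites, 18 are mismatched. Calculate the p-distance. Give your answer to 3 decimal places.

p = 18/541 = 0.033271… ≈ 0.033 (to 3 d.p.).

0.033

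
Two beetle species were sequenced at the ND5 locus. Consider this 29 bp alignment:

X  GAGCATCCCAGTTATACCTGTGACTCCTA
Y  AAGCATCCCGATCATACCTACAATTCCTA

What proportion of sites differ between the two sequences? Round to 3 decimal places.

The sequences differ at 8 of 29 positions (sites 1, 10, 11, 13, 20, 21, 22, 24).
p = 8/29 = 0.275862… ≈ 0.276 (to 3 d.p.).

0.276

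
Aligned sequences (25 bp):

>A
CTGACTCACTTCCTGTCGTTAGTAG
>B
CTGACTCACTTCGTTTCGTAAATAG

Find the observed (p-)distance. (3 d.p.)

The sequences differ at 4 of 25 positions (sites 13, 15, 20, 22).
p = 4/25 = 0.160.

0.160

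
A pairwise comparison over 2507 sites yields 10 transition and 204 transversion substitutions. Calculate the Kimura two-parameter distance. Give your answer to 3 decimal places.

0.091

P = 10/2507 ≈ 0.003989 and Q = 204/2507 ≈ 0.081372.
Under the Kimura two-parameter model, d = −½ ln(1 − 2P − Q) − ¼ ln(1 − 2Q).
1 − 2P − Q = 0.91065, giving −½ ln(0.91065) = 0.046798.
1 − 2Q = 0.837256, giving −¼ ln(0.837256) = 0.044406.
d = 0.046798 + 0.044406 = 0.091204.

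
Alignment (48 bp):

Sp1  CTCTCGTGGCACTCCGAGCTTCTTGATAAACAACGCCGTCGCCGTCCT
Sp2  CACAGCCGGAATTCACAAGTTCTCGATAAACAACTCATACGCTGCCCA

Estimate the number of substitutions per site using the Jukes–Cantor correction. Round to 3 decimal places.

0.563

The sequences differ at 19 of 48 sites, so p = 19/48 ≈ 0.395833.
d = −(3/4) ln(1 − 4p/3) = −0.75 ln(1 − 0.527777) = −0.75 ln(0.472223)
  = −0.75 × (-0.750304) = 0.562728 substitutions/site.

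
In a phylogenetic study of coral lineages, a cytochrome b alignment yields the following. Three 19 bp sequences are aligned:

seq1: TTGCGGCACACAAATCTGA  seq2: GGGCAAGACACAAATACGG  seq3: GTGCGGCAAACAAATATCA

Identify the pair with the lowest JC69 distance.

seq1 and seq3

seq1–seq2: 8/19 differ, p = 0.421, d = 0.618.
seq1–seq3: 4/19 differ, p = 0.211, d = 0.247.
seq2–seq3: 8/19 differ, p = 0.421, d = 0.618.
The smallest distance is between seq1 and seq3.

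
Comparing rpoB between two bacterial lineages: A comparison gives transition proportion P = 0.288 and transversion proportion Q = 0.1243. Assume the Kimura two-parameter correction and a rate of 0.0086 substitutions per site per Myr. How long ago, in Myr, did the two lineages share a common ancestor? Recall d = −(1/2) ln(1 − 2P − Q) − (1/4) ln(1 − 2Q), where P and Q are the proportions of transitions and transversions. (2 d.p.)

39.18

Under the Kimura two-parameter model, d = −½ ln(1 − 2P − Q) − ¼ ln(1 − 2Q).
1 − 2P − Q = 0.2997, giving −½ ln(0.2997) = 0.602487.
1 − 2Q = 0.7514, giving −¼ ln(0.7514) = 0.071454.
d = 0.602487 + 0.071454 = 0.673941.
Under a molecular clock d = 2μt, so t = d/(2μ) = 0.673941 / (2 × 0.0086) = 39.18 Myr.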